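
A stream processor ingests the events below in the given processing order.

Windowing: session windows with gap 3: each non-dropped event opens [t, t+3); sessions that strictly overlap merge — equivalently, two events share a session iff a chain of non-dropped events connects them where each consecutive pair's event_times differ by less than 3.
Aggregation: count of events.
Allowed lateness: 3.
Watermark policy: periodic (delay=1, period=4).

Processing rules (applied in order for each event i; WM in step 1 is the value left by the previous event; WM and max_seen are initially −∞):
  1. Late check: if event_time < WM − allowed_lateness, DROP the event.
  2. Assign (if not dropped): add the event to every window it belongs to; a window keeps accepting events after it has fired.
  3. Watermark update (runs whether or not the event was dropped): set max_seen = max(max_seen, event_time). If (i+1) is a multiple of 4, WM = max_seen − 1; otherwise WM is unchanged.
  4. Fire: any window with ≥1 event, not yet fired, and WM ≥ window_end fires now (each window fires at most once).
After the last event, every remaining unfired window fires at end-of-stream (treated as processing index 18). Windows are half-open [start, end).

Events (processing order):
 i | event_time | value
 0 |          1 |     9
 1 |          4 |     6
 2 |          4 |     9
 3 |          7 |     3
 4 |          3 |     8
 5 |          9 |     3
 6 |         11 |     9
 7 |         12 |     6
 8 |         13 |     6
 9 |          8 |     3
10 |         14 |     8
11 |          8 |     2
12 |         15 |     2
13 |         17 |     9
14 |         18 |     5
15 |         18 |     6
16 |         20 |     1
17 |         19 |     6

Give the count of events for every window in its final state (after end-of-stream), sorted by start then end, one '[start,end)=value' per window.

[1,7)=4 [7,23)=14

i=0 t=1 v=9: → [1,4); WM=−∞
i=1 t=4 v=6: → [4,7); WM=−∞
i=2 t=4 v=9: → [4,7); WM=−∞
i=3 t=7 v=3: → [7,10); WM=6
i=4 t=3 v=8: → [1,7); WM=6
i=5 t=9 v=3: → [7,12); WM=6
i=6 t=11 v=9: → [7,14); WM=6
i=7 t=12 v=6: → [7,15); WM=11
i=8 t=13 v=6: → [7,16); WM=11
i=9 t=8 v=3: → [7,16); WM=11
i=10 t=14 v=8: → [7,17); WM=11
i=11 t=8 v=2: → [7,17); WM=13
i=12 t=15 v=2: → [7,18); WM=13
i=13 t=17 v=9: → [7,20); WM=13
i=14 t=18 v=5: → [7,21); WM=13
i=15 t=18 v=6: → [7,21); WM=17
i=16 t=20 v=1: → [7,23); WM=17
i=17 t=19 v=6: → [7,23); WM=17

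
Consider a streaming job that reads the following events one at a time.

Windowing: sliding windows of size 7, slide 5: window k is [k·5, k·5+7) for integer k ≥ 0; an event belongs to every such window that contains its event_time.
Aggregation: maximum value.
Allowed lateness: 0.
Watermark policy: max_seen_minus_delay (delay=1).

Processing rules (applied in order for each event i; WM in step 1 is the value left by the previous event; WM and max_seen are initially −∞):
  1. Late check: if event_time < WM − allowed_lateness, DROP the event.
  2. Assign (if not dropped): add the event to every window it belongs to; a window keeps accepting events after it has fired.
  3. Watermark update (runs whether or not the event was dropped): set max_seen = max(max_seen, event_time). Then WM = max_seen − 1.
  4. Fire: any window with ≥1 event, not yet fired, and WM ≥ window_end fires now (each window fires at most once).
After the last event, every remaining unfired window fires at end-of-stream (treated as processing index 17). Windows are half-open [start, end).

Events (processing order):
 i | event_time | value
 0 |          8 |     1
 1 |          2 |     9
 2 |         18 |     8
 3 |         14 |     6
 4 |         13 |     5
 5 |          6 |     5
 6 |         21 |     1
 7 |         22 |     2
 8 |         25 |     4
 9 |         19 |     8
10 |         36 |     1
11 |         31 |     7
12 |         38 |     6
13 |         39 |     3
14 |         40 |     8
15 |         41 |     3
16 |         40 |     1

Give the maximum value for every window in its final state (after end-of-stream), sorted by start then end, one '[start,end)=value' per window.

i=0 t=8 v=1: → [5,12); WM=7
i=1 t=2 v=9: DROP (t<7-0); WM=7
i=2 t=18 v=8: → [15,22); WM=17; [5,12) fires=1
i=3 t=14 v=6: DROP (t<17-0); WM=17
i=4 t=13 v=5: DROP (t<17-0); WM=17
i=5 t=6 v=5: DROP (t<17-0); WM=17
i=6 t=21 v=1: → [20,27),[15,22); WM=20
i=7 t=22 v=2: → [20,27); WM=21
i=8 t=25 v=4: → [25,32),[20,27); WM=24; [15,22) fires=8
i=9 t=19 v=8: DROP (t<24-0); WM=24
i=10 t=36 v=1: → [35,42),[30,37); WM=35; [20,27) fires=4 [25,32) fires=4
i=11 t=31 v=7: DROP (t<35-0); WM=35
i=12 t=38 v=6: → [35,42); WM=37; [30,37) fires=1
i=13 t=39 v=3: → [35,42); WM=38
i=14 t=40 v=8: → [40,47),[35,42); WM=39
i=15 t=41 v=3: → [40,47),[35,42); WM=40
i=16 t=40 v=1: → [40,47),[35,42); WM=40

[5,12)=1 [15,22)=8 [20,27)=4 [25,32)=4 [30,37)=1 [35,42)=8 [40,47)=8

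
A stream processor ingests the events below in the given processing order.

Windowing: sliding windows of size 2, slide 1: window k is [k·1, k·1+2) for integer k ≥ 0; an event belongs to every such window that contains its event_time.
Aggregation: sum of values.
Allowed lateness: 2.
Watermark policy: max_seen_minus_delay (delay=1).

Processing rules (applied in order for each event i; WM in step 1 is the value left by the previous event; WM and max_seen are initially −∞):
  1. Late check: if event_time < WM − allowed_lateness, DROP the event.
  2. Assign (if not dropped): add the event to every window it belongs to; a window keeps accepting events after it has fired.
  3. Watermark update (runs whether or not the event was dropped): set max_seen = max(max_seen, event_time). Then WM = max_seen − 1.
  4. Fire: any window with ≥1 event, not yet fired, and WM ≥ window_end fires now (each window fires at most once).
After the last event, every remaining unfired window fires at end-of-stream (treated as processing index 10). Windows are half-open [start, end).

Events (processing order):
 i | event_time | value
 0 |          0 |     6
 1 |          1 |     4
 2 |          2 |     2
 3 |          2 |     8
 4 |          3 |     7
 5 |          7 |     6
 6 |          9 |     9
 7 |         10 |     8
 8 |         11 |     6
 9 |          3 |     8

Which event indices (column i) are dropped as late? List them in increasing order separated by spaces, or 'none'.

i=0 t=0 v=6: → [0,2); WM=-1
i=1 t=1 v=4: → [1,3),[0,2); WM=0
i=2 t=2 v=2: → [2,4),[1,3); WM=1
i=3 t=2 v=8: → [2,4),[1,3); WM=1
i=4 t=3 v=7: → [3,5),[2,4); WM=2; [0,2) fires=10
i=5 t=7 v=6: → [7,9),[6,8); WM=6; [1,3) fires=14 [2,4) fires=17 [3,5) fires=7
i=6 t=9 v=9: → [9,11),[8,10); WM=8; [6,8) fires=6
i=7 t=10 v=8: → [10,12),[9,11); WM=9; [7,9) fires=6
i=8 t=11 v=6: → [11,13),[10,12); WM=10; [8,10) fires=9
i=9 t=3 v=8: DROP (t<10-2); WM=10

9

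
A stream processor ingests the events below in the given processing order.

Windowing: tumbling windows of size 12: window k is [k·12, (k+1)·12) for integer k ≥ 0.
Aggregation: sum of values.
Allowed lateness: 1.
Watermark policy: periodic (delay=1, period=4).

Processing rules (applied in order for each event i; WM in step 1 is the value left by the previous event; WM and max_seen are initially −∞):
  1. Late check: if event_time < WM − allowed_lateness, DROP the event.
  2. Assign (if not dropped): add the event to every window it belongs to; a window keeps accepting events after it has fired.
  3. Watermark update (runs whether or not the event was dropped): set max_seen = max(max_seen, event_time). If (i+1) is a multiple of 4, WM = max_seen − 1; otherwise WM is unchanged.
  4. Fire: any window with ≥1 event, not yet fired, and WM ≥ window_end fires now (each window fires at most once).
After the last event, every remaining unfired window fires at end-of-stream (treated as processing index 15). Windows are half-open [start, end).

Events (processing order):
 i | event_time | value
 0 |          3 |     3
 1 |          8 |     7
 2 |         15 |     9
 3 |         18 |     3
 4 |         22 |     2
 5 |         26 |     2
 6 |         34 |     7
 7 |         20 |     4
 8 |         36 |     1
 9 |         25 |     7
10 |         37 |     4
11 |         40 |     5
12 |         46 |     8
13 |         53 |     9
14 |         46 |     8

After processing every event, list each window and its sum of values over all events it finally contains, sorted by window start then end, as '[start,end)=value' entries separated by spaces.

i=0 t=3 v=3: → [0,12); WM=−∞
i=1 t=8 v=7: → [0,12); WM=−∞
i=2 t=15 v=9: → [12,24); WM=−∞
i=3 t=18 v=3: → [12,24); WM=17; [0,12) fires=10
i=4 t=22 v=2: → [12,24); WM=17
i=5 t=26 v=2: → [24,36); WM=17
i=6 t=34 v=7: → [24,36); WM=17
i=7 t=20 v=4: → [12,24); WM=33; [12,24) fires=18
i=8 t=36 v=1: → [36,48); WM=33
i=9 t=25 v=7: DROP (t<33-1); WM=33
i=10 t=37 v=4: → [36,48); WM=33
i=11 t=40 v=5: → [36,48); WM=39; [24,36) fires=9
i=12 t=46 v=8: → [36,48); WM=39
i=13 t=53 v=9: → [48,60); WM=39
i=14 t=46 v=8: → [36,48); WM=39

[0,12)=10 [12,24)=18 [24,36)=9 [36,48)=26 [48,60)=9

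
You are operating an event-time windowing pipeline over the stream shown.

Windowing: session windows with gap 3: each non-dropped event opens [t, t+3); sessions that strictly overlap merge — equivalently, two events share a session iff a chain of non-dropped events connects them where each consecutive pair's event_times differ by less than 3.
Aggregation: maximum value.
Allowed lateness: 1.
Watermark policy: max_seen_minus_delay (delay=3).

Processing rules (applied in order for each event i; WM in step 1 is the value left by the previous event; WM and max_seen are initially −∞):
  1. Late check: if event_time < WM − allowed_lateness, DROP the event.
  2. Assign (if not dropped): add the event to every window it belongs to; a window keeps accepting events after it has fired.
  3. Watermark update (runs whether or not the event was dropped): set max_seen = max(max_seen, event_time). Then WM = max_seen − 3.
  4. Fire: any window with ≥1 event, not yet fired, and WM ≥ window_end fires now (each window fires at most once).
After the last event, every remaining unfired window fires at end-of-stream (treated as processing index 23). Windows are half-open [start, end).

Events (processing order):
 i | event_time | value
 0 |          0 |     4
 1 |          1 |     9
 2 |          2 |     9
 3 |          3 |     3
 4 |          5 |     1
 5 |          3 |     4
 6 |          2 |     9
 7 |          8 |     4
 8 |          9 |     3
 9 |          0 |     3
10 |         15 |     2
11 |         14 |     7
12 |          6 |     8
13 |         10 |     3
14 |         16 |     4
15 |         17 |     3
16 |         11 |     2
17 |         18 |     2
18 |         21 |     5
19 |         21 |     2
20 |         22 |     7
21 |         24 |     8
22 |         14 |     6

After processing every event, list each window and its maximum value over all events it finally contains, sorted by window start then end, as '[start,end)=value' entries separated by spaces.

i=0 t=0 v=4: → [0,3); WM=-3
i=1 t=1 v=9: → [0,4); WM=-2
i=2 t=2 v=9: → [0,5); WM=-1
i=3 t=3 v=3: → [0,6); WM=0
i=4 t=5 v=1: → [0,8); WM=2
i=5 t=3 v=4: → [0,8); WM=2
i=6 t=2 v=9: → [0,8); WM=2
i=7 t=8 v=4: → [8,11); WM=5
i=8 t=9 v=3: → [8,12); WM=6
i=9 t=0 v=3: DROP (t<6-1); WM=6
i=10 t=15 v=2: → [15,18); WM=12
i=11 t=14 v=7: → [14,18); WM=12
i=12 t=6 v=8: DROP (t<12-1); WM=12
i=13 t=10 v=3: DROP (t<12-1); WM=12
i=14 t=16 v=4: → [14,19); WM=13
i=15 t=17 v=3: → [14,20); WM=14
i=16 t=11 v=2: DROP (t<14-1); WM=14
i=17 t=18 v=2: → [14,21); WM=15
i=18 t=21 v=5: → [21,24); WM=18
i=19 t=21 v=2: → [21,24); WM=18
i=20 t=22 v=7: → [21,25); WM=19
i=21 t=24 v=8: → [21,27); WM=21
i=22 t=14 v=6: DROP (t<21-1); WM=21

[0,8)=9 [8,12)=4 [14,21)=7 [21,27)=8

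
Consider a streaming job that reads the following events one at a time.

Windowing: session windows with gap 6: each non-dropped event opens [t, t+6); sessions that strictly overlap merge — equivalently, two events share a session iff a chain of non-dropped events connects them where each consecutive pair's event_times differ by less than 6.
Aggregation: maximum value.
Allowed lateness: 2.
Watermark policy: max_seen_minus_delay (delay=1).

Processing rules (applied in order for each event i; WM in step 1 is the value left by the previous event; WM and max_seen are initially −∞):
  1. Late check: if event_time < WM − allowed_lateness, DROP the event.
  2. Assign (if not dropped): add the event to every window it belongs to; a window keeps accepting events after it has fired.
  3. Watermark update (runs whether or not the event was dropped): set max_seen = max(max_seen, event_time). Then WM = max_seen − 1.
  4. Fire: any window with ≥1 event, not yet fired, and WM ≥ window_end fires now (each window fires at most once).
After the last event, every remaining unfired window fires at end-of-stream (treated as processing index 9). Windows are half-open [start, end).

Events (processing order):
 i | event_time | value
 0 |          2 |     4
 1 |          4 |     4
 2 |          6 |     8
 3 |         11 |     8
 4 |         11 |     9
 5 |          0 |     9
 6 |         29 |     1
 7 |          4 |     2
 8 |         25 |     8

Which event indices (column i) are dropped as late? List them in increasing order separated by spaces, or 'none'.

i=0 t=2 v=4: → [2,8); WM=1
i=1 t=4 v=4: → [2,10); WM=3
i=2 t=6 v=8: → [2,12); WM=5
i=3 t=11 v=8: → [2,17); WM=10
i=4 t=11 v=9: → [2,17); WM=10
i=5 t=0 v=9: DROP (t<10-2); WM=10
i=6 t=29 v=1: → [29,35); WM=28
i=7 t=4 v=2: DROP (t<28-2); WM=28
i=8 t=25 v=8: DROP (t<28-2); WM=28

5 7 8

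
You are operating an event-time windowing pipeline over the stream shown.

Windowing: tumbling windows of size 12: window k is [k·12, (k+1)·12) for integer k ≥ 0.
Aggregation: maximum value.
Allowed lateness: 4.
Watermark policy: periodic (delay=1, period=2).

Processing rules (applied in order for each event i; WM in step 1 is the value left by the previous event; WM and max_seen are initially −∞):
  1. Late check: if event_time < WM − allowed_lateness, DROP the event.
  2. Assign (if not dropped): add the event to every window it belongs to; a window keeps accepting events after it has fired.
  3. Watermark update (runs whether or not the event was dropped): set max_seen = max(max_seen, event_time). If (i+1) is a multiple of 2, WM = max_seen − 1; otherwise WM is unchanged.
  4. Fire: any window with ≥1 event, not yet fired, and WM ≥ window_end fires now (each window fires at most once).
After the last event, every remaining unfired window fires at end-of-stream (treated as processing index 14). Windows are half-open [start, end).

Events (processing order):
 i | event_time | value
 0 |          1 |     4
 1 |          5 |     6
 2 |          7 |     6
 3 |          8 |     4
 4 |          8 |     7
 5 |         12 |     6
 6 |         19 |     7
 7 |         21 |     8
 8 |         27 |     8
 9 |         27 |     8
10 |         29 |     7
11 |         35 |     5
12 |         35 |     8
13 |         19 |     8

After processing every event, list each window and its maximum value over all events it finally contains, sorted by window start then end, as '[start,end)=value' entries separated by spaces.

[0,12)=7 [12,24)=8 [24,36)=8

i=0 t=1 v=4: → [0,12); WM=−∞
i=1 t=5 v=6: → [0,12); WM=4
i=2 t=7 v=6: → [0,12); WM=4
i=3 t=8 v=4: → [0,12); WM=7
i=4 t=8 v=7: → [0,12); WM=7
i=5 t=12 v=6: → [12,24); WM=11
i=6 t=19 v=7: → [12,24); WM=11
i=7 t=21 v=8: → [12,24); WM=20; [0,12) fires=7
i=8 t=27 v=8: → [24,36); WM=20
i=9 t=27 v=8: → [24,36); WM=26; [12,24) fires=8
i=10 t=29 v=7: → [24,36); WM=26
i=11 t=35 v=5: → [24,36); WM=34
i=12 t=35 v=8: → [24,36); WM=34
i=13 t=19 v=8: DROP (t<34-4); WM=34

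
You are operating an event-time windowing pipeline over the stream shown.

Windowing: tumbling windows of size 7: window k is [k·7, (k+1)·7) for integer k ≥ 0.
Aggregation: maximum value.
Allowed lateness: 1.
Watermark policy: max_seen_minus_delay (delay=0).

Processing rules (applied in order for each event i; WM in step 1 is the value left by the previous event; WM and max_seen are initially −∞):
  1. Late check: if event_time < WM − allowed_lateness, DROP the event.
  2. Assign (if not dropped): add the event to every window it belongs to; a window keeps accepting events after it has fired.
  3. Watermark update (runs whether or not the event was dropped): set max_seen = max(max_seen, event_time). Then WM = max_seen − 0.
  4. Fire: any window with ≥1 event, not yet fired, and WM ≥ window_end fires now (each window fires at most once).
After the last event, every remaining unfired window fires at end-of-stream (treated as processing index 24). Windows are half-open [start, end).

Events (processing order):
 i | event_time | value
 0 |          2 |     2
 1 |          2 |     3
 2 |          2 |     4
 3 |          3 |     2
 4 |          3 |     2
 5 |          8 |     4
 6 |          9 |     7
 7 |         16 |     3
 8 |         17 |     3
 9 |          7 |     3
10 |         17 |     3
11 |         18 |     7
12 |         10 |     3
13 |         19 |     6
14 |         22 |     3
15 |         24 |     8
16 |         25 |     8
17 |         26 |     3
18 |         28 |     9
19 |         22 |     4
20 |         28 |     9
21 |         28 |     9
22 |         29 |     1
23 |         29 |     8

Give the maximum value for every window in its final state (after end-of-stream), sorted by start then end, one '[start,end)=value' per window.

[0,7)=4 [7,14)=7 [14,21)=7 [21,28)=8 [28,35)=9

i=0 t=2 v=2: → [0,7); WM=2
i=1 t=2 v=3: → [0,7); WM=2
i=2 t=2 v=4: → [0,7); WM=2
i=3 t=3 v=2: → [0,7); WM=3
i=4 t=3 v=2: → [0,7); WM=3
i=5 t=8 v=4: → [7,14); WM=8; [0,7) fires=4
i=6 t=9 v=7: → [7,14); WM=9
i=7 t=16 v=3: → [14,21); WM=16; [7,14) fires=7
i=8 t=17 v=3: → [14,21); WM=17
i=9 t=7 v=3: DROP (t<17-1); WM=17
i=10 t=17 v=3: → [14,21); WM=17
i=11 t=18 v=7: → [14,21); WM=18
i=12 t=10 v=3: DROP (t<18-1); WM=18
i=13 t=19 v=6: → [14,21); WM=19
i=14 t=22 v=3: → [21,28); WM=22; [14,21) fires=7
i=15 t=24 v=8: → [21,28); WM=24
i=16 t=25 v=8: → [21,28); WM=25
i=17 t=26 v=3: → [21,28); WM=26
i=18 t=28 v=9: → [28,35); WM=28; [21,28) fires=8
i=19 t=22 v=4: DROP (t<28-1); WM=28
i=20 t=28 v=9: → [28,35); WM=28
i=21 t=28 v=9: → [28,35); WM=28
i=22 t=29 v=1: → [28,35); WM=29
i=23 t=29 v=8: → [28,35); WM=29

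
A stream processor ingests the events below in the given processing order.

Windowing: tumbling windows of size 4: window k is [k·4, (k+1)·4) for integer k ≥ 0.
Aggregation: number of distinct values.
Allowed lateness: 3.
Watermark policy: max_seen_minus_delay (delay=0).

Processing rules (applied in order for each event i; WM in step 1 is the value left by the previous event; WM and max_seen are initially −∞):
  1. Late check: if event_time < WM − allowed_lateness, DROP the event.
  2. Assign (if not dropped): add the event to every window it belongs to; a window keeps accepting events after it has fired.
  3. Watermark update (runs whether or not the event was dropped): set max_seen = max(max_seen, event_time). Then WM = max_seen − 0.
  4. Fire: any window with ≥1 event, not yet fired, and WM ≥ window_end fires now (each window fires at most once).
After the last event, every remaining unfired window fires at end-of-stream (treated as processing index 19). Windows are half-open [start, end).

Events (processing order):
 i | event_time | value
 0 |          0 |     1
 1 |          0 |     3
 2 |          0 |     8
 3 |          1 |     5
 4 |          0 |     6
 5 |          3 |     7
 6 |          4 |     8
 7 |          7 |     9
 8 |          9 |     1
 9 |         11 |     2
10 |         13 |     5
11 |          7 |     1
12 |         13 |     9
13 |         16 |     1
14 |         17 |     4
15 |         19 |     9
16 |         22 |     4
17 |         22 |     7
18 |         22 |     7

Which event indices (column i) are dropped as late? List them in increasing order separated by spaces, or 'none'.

11

i=0 t=0 v=1: → [0,4); WM=0
i=1 t=0 v=3: → [0,4); WM=0
i=2 t=0 v=8: → [0,4); WM=0
i=3 t=1 v=5: → [0,4); WM=1
i=4 t=0 v=6: → [0,4); WM=1
i=5 t=3 v=7: → [0,4); WM=3
i=6 t=4 v=8: → [4,8); WM=4; [0,4) fires=6
i=7 t=7 v=9: → [4,8); WM=7
i=8 t=9 v=1: → [8,12); WM=9; [4,8) fires=2
i=9 t=11 v=2: → [8,12); WM=11
i=10 t=13 v=5: → [12,16); WM=13; [8,12) fires=2
i=11 t=7 v=1: DROP (t<13-3); WM=13
i=12 t=13 v=9: → [12,16); WM=13
i=13 t=16 v=1: → [16,20); WM=16; [12,16) fires=2
i=14 t=17 v=4: → [16,20); WM=17
i=15 t=19 v=9: → [16,20); WM=19
i=16 t=22 v=4: → [20,24); WM=22; [16,20) fires=3
i=17 t=22 v=7: → [20,24); WM=22
i=18 t=22 v=7: → [20,24); WM=22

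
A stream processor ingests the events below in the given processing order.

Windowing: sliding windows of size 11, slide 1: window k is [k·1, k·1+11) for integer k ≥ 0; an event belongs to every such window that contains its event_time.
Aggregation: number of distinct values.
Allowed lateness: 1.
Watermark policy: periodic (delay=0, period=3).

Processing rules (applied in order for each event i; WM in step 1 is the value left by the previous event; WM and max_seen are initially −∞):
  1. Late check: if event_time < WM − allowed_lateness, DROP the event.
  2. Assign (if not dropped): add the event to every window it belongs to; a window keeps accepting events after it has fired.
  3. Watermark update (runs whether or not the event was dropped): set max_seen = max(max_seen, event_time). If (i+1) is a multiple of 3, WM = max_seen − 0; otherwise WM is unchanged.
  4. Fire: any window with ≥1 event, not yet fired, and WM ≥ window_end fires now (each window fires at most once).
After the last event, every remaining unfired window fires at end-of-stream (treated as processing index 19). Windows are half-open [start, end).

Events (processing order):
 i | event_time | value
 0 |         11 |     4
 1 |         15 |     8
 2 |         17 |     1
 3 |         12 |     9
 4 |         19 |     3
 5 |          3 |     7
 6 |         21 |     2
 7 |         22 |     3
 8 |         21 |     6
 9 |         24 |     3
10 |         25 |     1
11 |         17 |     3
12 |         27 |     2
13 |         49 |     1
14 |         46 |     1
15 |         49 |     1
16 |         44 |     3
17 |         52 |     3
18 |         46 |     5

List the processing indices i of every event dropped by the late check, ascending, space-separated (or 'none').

i=0 t=11 v=4: → [11,22),[10,21),[9,20),[8,19),[7,18),[6,17),[5,16),[4,15),[3,14),[2,13),[1,12); WM=−∞
i=1 t=15 v=8: → [15,26),[14,25),[13,24),[12,23),[11,22),[10,21),[9,20),[8,19),[7,18),[6,17),[5,16); WM=−∞
i=2 t=17 v=1: → [17,28),[16,27),[15,26),[14,25),[13,24),[12,23),[11,22),[10,21),[9,20),[8,19),[7,18); WM=17; [1,12) fires=1 [2,13) fires=1 [3,14) fires=1 [4,15) fires=1 [5,16) fires=2 [6,17) fires=2
i=3 t=12 v=9: DROP (t<17-1); WM=17
i=4 t=19 v=3: → [19,30),[18,29),[17,28),[16,27),[15,26),[14,25),[13,24),[12,23),[11,22),[10,21),[9,20); WM=17
i=5 t=3 v=7: DROP (t<17-1); WM=19; [7,18) fires=3 [8,19) fires=3
i=6 t=21 v=2: → [21,32),[20,31),[19,30),[18,29),[17,28),[16,27),[15,26),[14,25),[13,24),[12,23),[11,22); WM=19
i=7 t=22 v=3: → [22,33),[21,32),[20,31),[19,30),[18,29),[17,28),[16,27),[15,26),[14,25),[13,24),[12,23); WM=19
i=8 t=21 v=6: → [21,32),[20,31),[19,30),[18,29),[17,28),[16,27),[15,26),[14,25),[13,24),[12,23),[11,22); WM=22; [9,20) fires=4 [10,21) fires=4 [11,22) fires=6
i=9 t=24 v=3: → [24,35),[23,34),[22,33),[21,32),[20,31),[19,30),[18,29),[17,28),[16,27),[15,26),[14,25); WM=22
i=10 t=25 v=1: → [25,36),[24,35),[23,34),[22,33),[21,32),[20,31),[19,30),[18,29),[17,28),[16,27),[15,26); WM=22
i=11 t=17 v=3: DROP (t<22-1); WM=25; [12,23) fires=5 [13,24) fires=5 [14,25) fires=5
i=12 t=27 v=2: → [27,38),[26,37),[25,36),[24,35),[23,34),[22,33),[21,32),[20,31),[19,30),[18,29),[17,28); WM=25
i=13 t=49 v=1: → [49,60),[48,59),[47,58),[46,57),[45,56),[44,55),[43,54),[42,53),[41,52),[40,51),[39,50); WM=25
i=14 t=46 v=1: → [46,57),[45,56),[44,55),[43,54),[42,53),[41,52),[40,51),[39,50),[38,49),[37,48),[36,47); WM=49; [15,26) fires=5 [16,27) fires=4 [17,28) fires=4 [18,29) fires=4 [19,30) fires=4 [20,31) fires=4 [21,32) fires=4 [22,33) fires=3 [23,34) fires=3 [24,35) fires=3 [25,36) fires=2 [26,37) fires=1 [27,38) fires=1 [36,47) fires=1 [37,48) fires=1 [38,49) fires=1
i=15 t=49 v=1: → [49,60),[48,59),[47,58),[46,57),[45,56),[44,55),[43,54),[42,53),[41,52),[40,51),[39,50); WM=49
i=16 t=44 v=3: DROP (t<49-1); WM=49
i=17 t=52 v=3: → [52,63),[51,62),[50,61),[49,60),[48,59),[47,58),[46,57),[45,56),[44,55),[43,54),[42,53); WM=52; [39,50) fires=1 [40,51) fires=1 [41,52) fires=1
i=18 t=46 v=5: DROP (t<52-1); WM=52

3 5 11 16 18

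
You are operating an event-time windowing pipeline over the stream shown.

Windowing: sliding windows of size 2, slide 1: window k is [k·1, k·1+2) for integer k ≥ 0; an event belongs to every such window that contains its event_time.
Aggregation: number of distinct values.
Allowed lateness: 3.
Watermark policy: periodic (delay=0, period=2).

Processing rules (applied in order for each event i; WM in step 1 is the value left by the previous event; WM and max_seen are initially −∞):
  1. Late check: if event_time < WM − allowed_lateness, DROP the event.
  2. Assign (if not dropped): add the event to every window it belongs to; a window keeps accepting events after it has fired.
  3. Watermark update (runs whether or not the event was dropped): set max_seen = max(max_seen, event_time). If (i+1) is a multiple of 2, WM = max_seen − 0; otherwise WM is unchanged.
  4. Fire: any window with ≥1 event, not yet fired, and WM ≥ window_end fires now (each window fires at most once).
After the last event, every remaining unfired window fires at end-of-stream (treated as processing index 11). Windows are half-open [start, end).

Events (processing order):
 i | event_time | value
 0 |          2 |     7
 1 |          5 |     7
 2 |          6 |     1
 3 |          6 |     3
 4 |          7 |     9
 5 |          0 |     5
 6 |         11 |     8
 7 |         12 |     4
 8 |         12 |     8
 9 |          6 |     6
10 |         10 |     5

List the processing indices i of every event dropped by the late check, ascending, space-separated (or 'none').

5 9

i=0 t=2 v=7: → [2,4),[1,3); WM=−∞
i=1 t=5 v=7: → [5,7),[4,6); WM=5; [1,3) fires=1 [2,4) fires=1
i=2 t=6 v=1: → [6,8),[5,7); WM=5
i=3 t=6 v=3: → [6,8),[5,7); WM=6; [4,6) fires=1
i=4 t=7 v=9: → [7,9),[6,8); WM=6
i=5 t=0 v=5: DROP (t<6-3); WM=7; [5,7) fires=3
i=6 t=11 v=8: → [11,13),[10,12); WM=7
i=7 t=12 v=4: → [12,14),[11,13); WM=12; [6,8) fires=3 [7,9) fires=1 [10,12) fires=1
i=8 t=12 v=8: → [12,14),[11,13); WM=12
i=9 t=6 v=6: DROP (t<12-3); WM=12
i=10 t=10 v=5: → [10,12),[9,11); WM=12; [9,11) fires=1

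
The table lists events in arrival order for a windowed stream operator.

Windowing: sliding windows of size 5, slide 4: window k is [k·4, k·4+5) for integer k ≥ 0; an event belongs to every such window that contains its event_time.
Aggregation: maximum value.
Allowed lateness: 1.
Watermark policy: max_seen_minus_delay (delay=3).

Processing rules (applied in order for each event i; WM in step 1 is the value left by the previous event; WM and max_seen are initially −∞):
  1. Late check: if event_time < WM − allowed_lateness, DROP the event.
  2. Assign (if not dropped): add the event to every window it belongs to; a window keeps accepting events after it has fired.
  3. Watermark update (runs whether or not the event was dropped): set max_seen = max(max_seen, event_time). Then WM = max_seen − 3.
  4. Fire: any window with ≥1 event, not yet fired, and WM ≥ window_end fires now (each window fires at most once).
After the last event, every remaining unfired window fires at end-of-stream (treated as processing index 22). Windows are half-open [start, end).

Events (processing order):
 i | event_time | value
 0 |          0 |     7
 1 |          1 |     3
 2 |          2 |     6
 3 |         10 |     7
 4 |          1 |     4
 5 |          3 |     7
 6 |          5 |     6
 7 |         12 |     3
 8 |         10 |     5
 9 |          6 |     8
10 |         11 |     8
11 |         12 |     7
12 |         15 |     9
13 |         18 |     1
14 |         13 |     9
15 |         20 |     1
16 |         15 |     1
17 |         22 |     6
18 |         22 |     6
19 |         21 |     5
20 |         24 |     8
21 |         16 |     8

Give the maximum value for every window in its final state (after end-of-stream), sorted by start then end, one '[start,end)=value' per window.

[0,5)=7 [8,13)=8 [12,17)=9 [16,21)=1 [20,25)=8 [24,29)=8

i=0 t=0 v=7: → [0,5); WM=-3
i=1 t=1 v=3: → [0,5); WM=-2
i=2 t=2 v=6: → [0,5); WM=-1
i=3 t=10 v=7: → [8,13); WM=7; [0,5) fires=7
i=4 t=1 v=4: DROP (t<7-1); WM=7
i=5 t=3 v=7: DROP (t<7-1); WM=7
i=6 t=5 v=6: DROP (t<7-1); WM=7
i=7 t=12 v=3: → [12,17),[8,13); WM=9
i=8 t=10 v=5: → [8,13); WM=9
i=9 t=6 v=8: DROP (t<9-1); WM=9
i=10 t=11 v=8: → [8,13); WM=9
i=11 t=12 v=7: → [12,17),[8,13); WM=9
i=12 t=15 v=9: → [12,17); WM=12
i=13 t=18 v=1: → [16,21); WM=15; [8,13) fires=8
i=14 t=13 v=9: DROP (t<15-1); WM=15
i=15 t=20 v=1: → [20,25),[16,21); WM=17; [12,17) fires=9
i=16 t=15 v=1: DROP (t<17-1); WM=17
i=17 t=22 v=6: → [20,25); WM=19
i=18 t=22 v=6: → [20,25); WM=19
i=19 t=21 v=5: → [20,25); WM=19
i=20 t=24 v=8: → [24,29),[20,25); WM=21; [16,21) fires=1
i=21 t=16 v=8: DROP (t<21-1); WM=21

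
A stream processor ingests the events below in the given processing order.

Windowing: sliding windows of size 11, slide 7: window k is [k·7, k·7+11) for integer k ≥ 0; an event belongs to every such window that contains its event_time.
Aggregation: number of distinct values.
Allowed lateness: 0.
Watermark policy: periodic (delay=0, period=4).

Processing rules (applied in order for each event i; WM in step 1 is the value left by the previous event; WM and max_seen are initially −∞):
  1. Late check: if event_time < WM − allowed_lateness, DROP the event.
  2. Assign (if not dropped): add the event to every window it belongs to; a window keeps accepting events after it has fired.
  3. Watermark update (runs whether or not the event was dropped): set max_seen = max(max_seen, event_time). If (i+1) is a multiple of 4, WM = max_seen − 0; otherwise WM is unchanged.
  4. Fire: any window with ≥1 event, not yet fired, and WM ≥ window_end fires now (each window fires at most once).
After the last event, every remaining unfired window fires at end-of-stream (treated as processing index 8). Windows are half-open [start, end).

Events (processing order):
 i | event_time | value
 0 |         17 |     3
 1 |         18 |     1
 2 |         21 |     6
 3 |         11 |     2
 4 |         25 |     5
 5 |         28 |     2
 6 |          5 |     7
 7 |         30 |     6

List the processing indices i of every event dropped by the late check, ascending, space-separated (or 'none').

i=0 t=17 v=3: → [14,25),[7,18); WM=−∞
i=1 t=18 v=1: → [14,25); WM=−∞
i=2 t=21 v=6: → [21,32),[14,25); WM=−∞
i=3 t=11 v=2: → [7,18); WM=21; [7,18) fires=2
i=4 t=25 v=5: → [21,32); WM=21
i=5 t=28 v=2: → [28,39),[21,32); WM=21
i=6 t=5 v=7: DROP (t<21-0); WM=21
i=7 t=30 v=6: → [28,39),[21,32); WM=30; [14,25) fires=3

6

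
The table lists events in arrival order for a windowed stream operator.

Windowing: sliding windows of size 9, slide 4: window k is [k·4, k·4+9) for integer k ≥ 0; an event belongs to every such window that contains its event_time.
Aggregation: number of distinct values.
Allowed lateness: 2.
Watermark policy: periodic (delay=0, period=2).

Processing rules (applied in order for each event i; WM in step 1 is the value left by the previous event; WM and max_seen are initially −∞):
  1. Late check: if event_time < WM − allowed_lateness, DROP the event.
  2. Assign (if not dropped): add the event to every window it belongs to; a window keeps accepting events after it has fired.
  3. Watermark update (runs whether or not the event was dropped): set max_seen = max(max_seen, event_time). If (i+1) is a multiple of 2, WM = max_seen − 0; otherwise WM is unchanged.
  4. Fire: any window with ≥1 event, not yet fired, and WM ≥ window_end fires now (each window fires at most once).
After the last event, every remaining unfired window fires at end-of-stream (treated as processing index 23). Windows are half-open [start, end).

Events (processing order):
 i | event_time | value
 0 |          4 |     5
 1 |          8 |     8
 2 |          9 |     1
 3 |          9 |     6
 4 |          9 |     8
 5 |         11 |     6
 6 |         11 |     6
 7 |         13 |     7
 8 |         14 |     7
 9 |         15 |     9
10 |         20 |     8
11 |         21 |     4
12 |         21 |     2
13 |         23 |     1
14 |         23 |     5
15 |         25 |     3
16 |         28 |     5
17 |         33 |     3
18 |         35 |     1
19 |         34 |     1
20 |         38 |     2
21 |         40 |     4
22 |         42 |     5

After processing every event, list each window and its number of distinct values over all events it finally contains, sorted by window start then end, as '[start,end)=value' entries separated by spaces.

i=0 t=4 v=5: → [4,13),[0,9); WM=−∞
i=1 t=8 v=8: → [8,17),[4,13),[0,9); WM=8
i=2 t=9 v=1: → [8,17),[4,13); WM=8
i=3 t=9 v=6: → [8,17),[4,13); WM=9; [0,9) fires=2
i=4 t=9 v=8: → [8,17),[4,13); WM=9
i=5 t=11 v=6: → [8,17),[4,13); WM=11
i=6 t=11 v=6: → [8,17),[4,13); WM=11
i=7 t=13 v=7: → [12,21),[8,17); WM=13; [4,13) fires=4
i=8 t=14 v=7: → [12,21),[8,17); WM=13
i=9 t=15 v=9: → [12,21),[8,17); WM=15
i=10 t=20 v=8: → [20,29),[16,25),[12,21); WM=15
i=11 t=21 v=4: → [20,29),[16,25); WM=21; [8,17) fires=5 [12,21) fires=3
i=12 t=21 v=2: → [20,29),[16,25); WM=21
i=13 t=23 v=1: → [20,29),[16,25); WM=23
i=14 t=23 v=5: → [20,29),[16,25); WM=23
i=15 t=25 v=3: → [24,33),[20,29); WM=25; [16,25) fires=5
i=16 t=28 v=5: → [28,37),[24,33),[20,29); WM=25
i=17 t=33 v=3: → [32,41),[28,37); WM=33; [20,29) fires=6 [24,33) fires=2
i=18 t=35 v=1: → [32,41),[28,37); WM=33
i=19 t=34 v=1: → [32,41),[28,37); WM=35
i=20 t=38 v=2: → [36,45),[32,41); WM=35
i=21 t=40 v=4: → [40,49),[36,45),[32,41); WM=40; [28,37) fires=3
i=22 t=42 v=5: → [40,49),[36,45); WM=40

[0,9)=2 [4,13)=4 [8,17)=5 [12,21)=3 [16,25)=5 [20,29)=6 [24,33)=2 [28,37)=3 [32,41)=4 [36,45)=3 [40,49)=2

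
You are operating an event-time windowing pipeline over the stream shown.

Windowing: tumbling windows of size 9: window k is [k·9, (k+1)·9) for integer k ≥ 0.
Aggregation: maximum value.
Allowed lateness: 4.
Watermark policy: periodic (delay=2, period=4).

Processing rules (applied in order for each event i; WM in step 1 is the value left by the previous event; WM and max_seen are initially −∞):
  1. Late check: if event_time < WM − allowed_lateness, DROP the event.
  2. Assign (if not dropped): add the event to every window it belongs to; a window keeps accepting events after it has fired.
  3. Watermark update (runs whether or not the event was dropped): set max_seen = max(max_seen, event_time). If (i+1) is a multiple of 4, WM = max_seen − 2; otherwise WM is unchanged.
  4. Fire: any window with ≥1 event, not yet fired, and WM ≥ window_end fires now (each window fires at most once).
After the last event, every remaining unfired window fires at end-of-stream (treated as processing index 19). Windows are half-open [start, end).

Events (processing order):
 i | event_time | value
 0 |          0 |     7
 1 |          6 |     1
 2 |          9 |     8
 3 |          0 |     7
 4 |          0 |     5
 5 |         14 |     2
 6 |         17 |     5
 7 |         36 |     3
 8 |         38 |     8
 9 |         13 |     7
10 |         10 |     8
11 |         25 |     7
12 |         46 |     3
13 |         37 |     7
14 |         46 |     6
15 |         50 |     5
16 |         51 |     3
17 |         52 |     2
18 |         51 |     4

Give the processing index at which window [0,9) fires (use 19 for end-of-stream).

i=0 t=0 v=7: → [0,9); WM=−∞
i=1 t=6 v=1: → [0,9); WM=−∞
i=2 t=9 v=8: → [9,18); WM=−∞
i=3 t=0 v=7: → [0,9); WM=7
i=4 t=0 v=5: DROP (t<7-4); WM=7
i=5 t=14 v=2: → [9,18); WM=7
i=6 t=17 v=5: → [9,18); WM=7
i=7 t=36 v=3: → [36,45); WM=34; [0,9) fires=7 [9,18) fires=8
i=8 t=38 v=8: → [36,45); WM=34
i=9 t=13 v=7: DROP (t<34-4); WM=34
i=10 t=10 v=8: DROP (t<34-4); WM=34
i=11 t=25 v=7: DROP (t<34-4); WM=36
i=12 t=46 v=3: → [45,54); WM=36
i=13 t=37 v=7: → [36,45); WM=36
i=14 t=46 v=6: → [45,54); WM=36
i=15 t=50 v=5: → [45,54); WM=48; [36,45) fires=8
i=16 t=51 v=3: → [45,54); WM=48
i=17 t=52 v=2: → [45,54); WM=48
i=18 t=51 v=4: → [45,54); WM=48

7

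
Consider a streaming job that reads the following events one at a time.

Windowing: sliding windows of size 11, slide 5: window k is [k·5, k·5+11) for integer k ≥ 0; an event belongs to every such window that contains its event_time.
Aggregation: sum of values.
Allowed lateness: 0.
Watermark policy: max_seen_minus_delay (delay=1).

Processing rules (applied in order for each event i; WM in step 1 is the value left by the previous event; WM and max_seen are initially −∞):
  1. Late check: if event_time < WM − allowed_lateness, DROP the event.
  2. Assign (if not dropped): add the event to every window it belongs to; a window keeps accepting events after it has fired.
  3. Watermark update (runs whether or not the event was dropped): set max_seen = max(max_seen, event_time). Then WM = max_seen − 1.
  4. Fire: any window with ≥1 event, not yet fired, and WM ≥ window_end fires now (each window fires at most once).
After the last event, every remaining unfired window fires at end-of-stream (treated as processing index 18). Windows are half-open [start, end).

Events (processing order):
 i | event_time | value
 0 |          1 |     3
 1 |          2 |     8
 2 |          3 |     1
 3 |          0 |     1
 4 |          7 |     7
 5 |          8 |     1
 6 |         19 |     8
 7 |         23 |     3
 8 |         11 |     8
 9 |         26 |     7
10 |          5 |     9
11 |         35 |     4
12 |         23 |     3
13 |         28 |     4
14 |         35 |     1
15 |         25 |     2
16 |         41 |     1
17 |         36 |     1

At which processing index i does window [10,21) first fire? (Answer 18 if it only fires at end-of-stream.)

i=0 t=1 v=3: → [0,11); WM=0
i=1 t=2 v=8: → [0,11); WM=1
i=2 t=3 v=1: → [0,11); WM=2
i=3 t=0 v=1: DROP (t<2-0); WM=2
i=4 t=7 v=7: → [5,16),[0,11); WM=6
i=5 t=8 v=1: → [5,16),[0,11); WM=7
i=6 t=19 v=8: → [15,26),[10,21); WM=18; [0,11) fires=20 [5,16) fires=8
i=7 t=23 v=3: → [20,31),[15,26); WM=22; [10,21) fires=8
i=8 t=11 v=8: DROP (t<22-0); WM=22
i=9 t=26 v=7: → [25,36),[20,31); WM=25
i=10 t=5 v=9: DROP (t<25-0); WM=25
i=11 t=35 v=4: → [35,46),[30,41),[25,36); WM=34; [15,26) fires=11 [20,31) fires=10
i=12 t=23 v=3: DROP (t<34-0); WM=34
i=13 t=28 v=4: DROP (t<34-0); WM=34
i=14 t=35 v=1: → [35,46),[30,41),[25,36); WM=34
i=15 t=25 v=2: DROP (t<34-0); WM=34
i=16 t=41 v=1: → [40,51),[35,46); WM=40; [25,36) fires=12
i=17 t=36 v=1: DROP (t<40-0); WM=40

7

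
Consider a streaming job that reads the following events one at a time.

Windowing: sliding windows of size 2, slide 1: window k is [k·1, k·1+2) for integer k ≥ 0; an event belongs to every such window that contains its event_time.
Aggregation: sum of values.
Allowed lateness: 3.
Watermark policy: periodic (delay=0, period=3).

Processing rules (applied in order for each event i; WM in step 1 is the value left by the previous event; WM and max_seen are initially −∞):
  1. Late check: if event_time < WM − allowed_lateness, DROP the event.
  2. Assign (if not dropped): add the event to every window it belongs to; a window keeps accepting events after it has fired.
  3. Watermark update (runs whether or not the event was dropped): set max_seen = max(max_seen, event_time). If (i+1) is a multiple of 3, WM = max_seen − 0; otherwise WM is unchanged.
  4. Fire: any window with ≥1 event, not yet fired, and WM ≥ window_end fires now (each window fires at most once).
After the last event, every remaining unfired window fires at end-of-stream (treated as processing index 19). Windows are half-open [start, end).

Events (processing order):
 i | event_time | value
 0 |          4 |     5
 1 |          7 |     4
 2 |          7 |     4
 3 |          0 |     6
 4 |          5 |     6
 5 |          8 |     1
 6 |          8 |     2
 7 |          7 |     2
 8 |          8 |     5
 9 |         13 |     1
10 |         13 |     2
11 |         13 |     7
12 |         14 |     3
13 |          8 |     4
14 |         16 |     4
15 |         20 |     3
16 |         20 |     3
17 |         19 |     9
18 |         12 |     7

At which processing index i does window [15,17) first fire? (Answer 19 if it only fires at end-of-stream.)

i=0 t=4 v=5: → [4,6),[3,5); WM=−∞
i=1 t=7 v=4: → [7,9),[6,8); WM=−∞
i=2 t=7 v=4: → [7,9),[6,8); WM=7; [3,5) fires=5 [4,6) fires=5
i=3 t=0 v=6: DROP (t<7-3); WM=7
i=4 t=5 v=6: → [5,7),[4,6); WM=7; [5,7) fires=6
i=5 t=8 v=1: → [8,10),[7,9); WM=8; [6,8) fires=8
i=6 t=8 v=2: → [8,10),[7,9); WM=8
i=7 t=7 v=2: → [7,9),[6,8); WM=8
i=8 t=8 v=5: → [8,10),[7,9); WM=8
i=9 t=13 v=1: → [13,15),[12,14); WM=8
i=10 t=13 v=2: → [13,15),[12,14); WM=8
i=11 t=13 v=7: → [13,15),[12,14); WM=13; [7,9) fires=18 [8,10) fires=8
i=12 t=14 v=3: → [14,16),[13,15); WM=13
i=13 t=8 v=4: DROP (t<13-3); WM=13
i=14 t=16 v=4: → [16,18),[15,17); WM=16; [12,14) fires=10 [13,15) fires=13 [14,16) fires=3
i=15 t=20 v=3: → [20,22),[19,21); WM=16
i=16 t=20 v=3: → [20,22),[19,21); WM=16
i=17 t=19 v=9: → [19,21),[18,20); WM=20; [15,17) fires=4 [16,18) fires=4 [18,20) fires=9
i=18 t=12 v=7: DROP (t<20-3); WM=20

17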